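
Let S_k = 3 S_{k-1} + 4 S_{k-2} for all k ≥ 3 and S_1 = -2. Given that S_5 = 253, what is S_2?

7

Let S_2 = v.
S_3 = -8 + 3v
S_4 = -24 + 13v
S_5 = -104 + 51v
So -104 + 51v = 253, giving v = 7.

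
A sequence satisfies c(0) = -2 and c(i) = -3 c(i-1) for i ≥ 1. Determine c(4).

-162

c(1) = -3*(-2) = 6
c(2) = -3*6 = -18
c(3) = -3*(-18) = 54
c(4) = -3*54 = -162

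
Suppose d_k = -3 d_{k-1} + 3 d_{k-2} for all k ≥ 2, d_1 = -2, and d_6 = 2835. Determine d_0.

Let d_0 = x.
d_2 = 6 + 3x
d_3 = -24 - 9x
d_4 = 90 + 36x
d_5 = -342 - 135x
d_6 = 1296 + 513x
So 1296 + 513x = 2835, giving x = 3.

3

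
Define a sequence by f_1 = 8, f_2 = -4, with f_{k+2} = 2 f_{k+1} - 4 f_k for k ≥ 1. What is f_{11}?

2048

f_3 = 2(-4) - 4(8) = -40
f_4 = 2(-40) - 4(-4) = -64
f_5 = 2(-64) - 4(-40) = 32
f_6 = 2(32) - 4(-64) = 320
f_7 = 2(320) - 4(32) = 512
f_8 = 2(512) - 4(320) = -256
f_9 = 2(-256) - 4(512) = -2560
f_{10} = 2(-2560) - 4(-256) = -4096
f_{11} = 2(-4096) - 4(-2560) = 2048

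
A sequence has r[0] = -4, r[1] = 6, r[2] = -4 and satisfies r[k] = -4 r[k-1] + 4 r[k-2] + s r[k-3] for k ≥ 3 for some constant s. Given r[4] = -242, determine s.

r[3] = 40 - 4s
r[4] = -176 + 22s
So -176 + 22s = -242, giving s = -3.

-3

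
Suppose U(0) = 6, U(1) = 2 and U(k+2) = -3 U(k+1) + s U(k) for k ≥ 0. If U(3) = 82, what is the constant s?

U(2) = -6 + 6s
U(3) = 18 - 16s
So 18 - 16s = 82, giving s = -4.

-4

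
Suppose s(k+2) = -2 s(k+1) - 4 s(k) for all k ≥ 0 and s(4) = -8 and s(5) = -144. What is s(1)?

-1

Rearranging, s(k-2) = (s(k) + 2 s(k-1)) / -4.
s(3) = (-144 + 2*(-8)) / -4 = -160/-4 = 40
s(2) = (-8 + 2*40) / -4 = 72/-4 = -18
s(1) = (40 + 2*(-18)) / -4 = 4/-4 = -1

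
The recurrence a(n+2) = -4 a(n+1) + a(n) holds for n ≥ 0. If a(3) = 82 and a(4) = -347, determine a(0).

Rearranging, a(n-2) = a(n) + 4 a(n-1).
a(2) = -347 + 4*82 = -19
a(1) = 82 + 4*(-19) = 6
a(0) = -19 + 4*6 = 5

5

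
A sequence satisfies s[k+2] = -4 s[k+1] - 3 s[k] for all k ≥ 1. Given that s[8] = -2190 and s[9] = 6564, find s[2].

-6

Rearranging, s[k-2] = (s[k] + 4 s[k-1]) / -3.
s[7] = (6564 + 4(-2190)) / -3 = -2196/-3 = 732
s[6] = (-2190 + 4(732)) / -3 = 738/-3 = -246
s[5] = (732 + 4(-246)) / -3 = -252/-3 = 84
s[4] = (-246 + 4(84)) / -3 = 90/-3 = -30
s[3] = (84 + 4(-30)) / -3 = -36/-3 = 12
s[2] = (-30 + 4(12)) / -3 = 18/-3 = -6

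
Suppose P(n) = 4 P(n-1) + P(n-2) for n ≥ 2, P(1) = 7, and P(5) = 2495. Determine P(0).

5

Let P(0) = x.
P(2) = 28 + x
P(3) = 119 + 4x
P(4) = 504 + 17x
P(5) = 2135 + 72x
So 2135 + 72x = 2495, giving x = 5.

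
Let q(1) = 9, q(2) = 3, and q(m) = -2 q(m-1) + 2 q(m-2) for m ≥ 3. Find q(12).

-65568

q(3) = -2(3) + 2(9) = 12
q(4) = -2(12) + 2(3) = -18
q(5) = -2(-18) + 2(12) = 60
q(6) = -2(60) + 2(-18) = -156
q(7) = -2(-156) + 2(60) = 432
q(8) = -2(432) + 2(-156) = -1176
q(9) = -2(-1176) + 2(432) = 3216
q(10) = -2(3216) + 2(-1176) = -8784
q(11) = -2(-8784) + 2(3216) = 24000
q(12) = -2(24000) + 2(-8784) = -65568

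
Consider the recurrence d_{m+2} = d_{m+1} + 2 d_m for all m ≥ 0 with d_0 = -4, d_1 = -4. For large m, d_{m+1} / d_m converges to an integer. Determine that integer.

2

The characteristic equation is r^2 - r - 2 = 0, which factors as (r - 2)(r + 1) = 0.
So the roots are 2 and -1. Since |2| > |-1| and the coefficient of 2^m is non-zero, the ratio tends to 2.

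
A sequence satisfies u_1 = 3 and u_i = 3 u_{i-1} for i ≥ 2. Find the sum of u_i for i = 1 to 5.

u_2 = 3(3) = 9
u_3 = 3(9) = 27
u_4 = 3(27) = 81
u_5 = 3(81) = 243
Sum = 3 + 9 + 27 + 81 + 243 = 363

363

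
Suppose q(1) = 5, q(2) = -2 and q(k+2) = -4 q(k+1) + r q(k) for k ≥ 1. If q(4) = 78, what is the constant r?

-5

q(3) = 8 + 5r
q(4) = -32 - 22r
So -32 - 22r = 78, giving r = -5.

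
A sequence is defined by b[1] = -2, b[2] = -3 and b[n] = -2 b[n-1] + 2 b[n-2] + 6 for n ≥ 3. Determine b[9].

2822

b[3] = -2·(-3) + 2·(-2) + 6 = 8
b[4] = -2·8 + 2·(-3) + 6 = -16
b[5] = -2·(-16) + 2·8 + 6 = 54
b[6] = -2·54 + 2·(-16) + 6 = -134
b[7] = -2·(-134) + 2·54 + 6 = 382
b[8] = -2·382 + 2·(-134) + 6 = -1026
b[9] = -2·(-1026) + 2·382 + 6 = 2822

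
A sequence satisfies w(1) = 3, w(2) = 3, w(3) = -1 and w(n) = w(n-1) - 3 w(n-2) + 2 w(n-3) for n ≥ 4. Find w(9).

w(4) = (-1) - 3*3 + 2*3 = -4
w(5) = (-4) - 3*(-1) + 2*3 = 5
w(6) = 5 - 3*(-4) + 2*(-1) = 15
w(7) = 15 - 3*5 + 2*(-4) = -8
w(8) = (-8) - 3*15 + 2*5 = -43
w(9) = (-43) - 3*(-8) + 2*15 = 11

11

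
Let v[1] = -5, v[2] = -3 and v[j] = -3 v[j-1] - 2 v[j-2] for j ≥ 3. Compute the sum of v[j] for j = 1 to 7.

v[3] = -3·(-3) - 2·(-5) = 19
v[4] = -3·19 - 2·(-3) = -51
v[5] = -3·(-51) - 2·19 = 115
v[6] = -3·115 - 2·(-51) = -243
v[7] = -3·(-243) - 2·115 = 499
Sum = (-5) + (-3) + 19 + (-51) + 115 + (-243) + 499 = 331

331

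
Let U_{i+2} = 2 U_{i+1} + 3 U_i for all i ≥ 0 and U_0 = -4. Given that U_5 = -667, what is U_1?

Let U_1 = w.
U_2 = -12 + 2w
U_3 = -24 + 7w
U_4 = -84 + 20w
U_5 = -240 + 61w
So -240 + 61w = -667, giving w = -7.

-7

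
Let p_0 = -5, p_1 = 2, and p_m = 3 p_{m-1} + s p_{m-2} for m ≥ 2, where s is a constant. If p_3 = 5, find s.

p_2 = 6 - 5s
p_3 = 18 - 13s
So 18 - 13s = 5, giving s = 1.

1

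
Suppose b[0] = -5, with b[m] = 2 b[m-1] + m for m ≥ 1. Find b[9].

b[1] = 2*(-5) + 1 = -9
b[2] = 2*(-9) + 2 = -16
b[3] = 2*(-16) + 3 = -29
b[4] = 2*(-29) + 4 = -54
b[5] = 2*(-54) + 5 = -103
b[6] = 2*(-103) + 6 = -200
b[7] = 2*(-200) + 7 = -393
b[8] = 2*(-393) + 8 = -778
b[9] = 2*(-778) + 9 = -1547

-1547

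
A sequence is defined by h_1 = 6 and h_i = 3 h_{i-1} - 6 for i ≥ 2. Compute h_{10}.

59052

h_2 = 3(6) - 6 = 12
h_3 = 3(12) - 6 = 30
h_4 = 3(30) - 6 = 84
h_5 = 3(84) - 6 = 246
h_6 = 3(246) - 6 = 732
h_7 = 3(732) - 6 = 2190
h_8 = 3(2190) - 6 = 6564
h_9 = 3(6564) - 6 = 19686
h_{10} = 3(19686) - 6 = 59052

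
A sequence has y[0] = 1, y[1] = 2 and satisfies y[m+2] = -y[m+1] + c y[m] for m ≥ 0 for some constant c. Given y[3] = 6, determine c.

4

y[2] = -2 + c
y[3] = 2 + c
So 2 + c = 6, giving c = 4.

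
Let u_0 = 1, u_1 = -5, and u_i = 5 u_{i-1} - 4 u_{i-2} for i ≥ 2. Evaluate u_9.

u_2 = 5(-5) - 4(1) = -29
u_3 = 5(-29) - 4(-5) = -125
u_4 = 5(-125) - 4(-29) = -509
u_5 = 5(-509) - 4(-125) = -2045
u_6 = 5(-2045) - 4(-509) = -8189
u_7 = 5(-8189) - 4(-2045) = -32765
u_8 = 5(-32765) - 4(-8189) = -131069
u_9 = 5(-131069) - 4(-32765) = -524285

-524285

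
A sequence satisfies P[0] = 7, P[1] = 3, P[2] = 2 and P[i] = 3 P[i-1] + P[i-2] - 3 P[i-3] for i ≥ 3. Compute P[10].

P[3] = 3(2) + 3 - 3(7) = -12
P[4] = 3(-12) + 2 - 3(3) = -43
P[5] = 3(-43) + (-12) - 3(2) = -147
P[6] = 3(-147) + (-43) - 3(-12) = -448
P[7] = 3(-448) + (-147) - 3(-43) = -1362
P[8] = 3(-1362) + (-448) - 3(-147) = -4093
P[9] = 3(-4093) + (-1362) - 3(-448) = -12297
P[10] = 3(-12297) + (-4093) - 3(-1362) = -36898

-36898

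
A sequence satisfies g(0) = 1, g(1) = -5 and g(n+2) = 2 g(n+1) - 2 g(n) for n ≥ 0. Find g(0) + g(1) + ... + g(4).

-34

g(2) = 2(-5) - 2(1) = -12
g(3) = 2(-12) - 2(-5) = -14
g(4) = 2(-14) - 2(-12) = -4
Sum = 1 + (-5) + (-12) + (-14) + (-4) = -34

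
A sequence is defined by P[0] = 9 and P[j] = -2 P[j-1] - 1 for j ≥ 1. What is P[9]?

P[1] = -2(9) - 1 = -19
P[2] = -2(-19) - 1 = 37
P[3] = -2(37) - 1 = -75
P[4] = -2(-75) - 1 = 149
P[5] = -2(149) - 1 = -299
P[6] = -2(-299) - 1 = 597
P[7] = -2(597) - 1 = -1195
P[8] = -2(-1195) - 1 = 2389
P[9] = -2(2389) - 1 = -4779

-4779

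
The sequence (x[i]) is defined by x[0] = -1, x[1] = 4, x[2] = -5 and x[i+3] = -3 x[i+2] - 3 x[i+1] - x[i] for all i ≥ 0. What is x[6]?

x[3] = -3*(-5) - 3*4 - (-1) = 4
x[4] = -3*4 - 3*(-5) - 4 = -1
x[5] = -3*(-1) - 3*4 - (-5) = -4
x[6] = -3*(-4) - 3*(-1) - 4 = 11

11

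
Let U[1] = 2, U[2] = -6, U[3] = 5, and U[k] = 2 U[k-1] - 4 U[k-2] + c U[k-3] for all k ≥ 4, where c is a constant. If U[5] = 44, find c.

U[4] = 34 + 2c
U[5] = 48 - 2c
So 48 - 2c = 44, giving c = 2.

2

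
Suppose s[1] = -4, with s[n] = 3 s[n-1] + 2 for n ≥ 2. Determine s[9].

s[2] = 3·(-4) + 2 = -10
s[3] = 3·(-10) + 2 = -28
s[4] = 3·(-28) + 2 = -82
s[5] = 3·(-82) + 2 = -244
s[6] = 3·(-244) + 2 = -730
s[7] = 3·(-730) + 2 = -2188
s[8] = 3·(-2188) + 2 = -6562
s[9] = 3·(-6562) + 2 = -19684

-19684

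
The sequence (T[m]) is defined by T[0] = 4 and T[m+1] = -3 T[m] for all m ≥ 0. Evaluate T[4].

324

T[1] = -3(4) = -12
T[2] = -3(-12) = 36
T[3] = -3(36) = -108
T[4] = -3(-108) = 324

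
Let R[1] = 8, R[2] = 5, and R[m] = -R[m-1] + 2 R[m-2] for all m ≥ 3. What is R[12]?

R[3] = -5 + 2·8 = 11
R[4] = -11 + 2·5 = -1
R[5] = -(-1) + 2·11 = 23
R[6] = -23 + 2·(-1) = -25
R[7] = -(-25) + 2·23 = 71
R[8] = -71 + 2·(-25) = -121
R[9] = -(-121) + 2·71 = 263
R[10] = -263 + 2·(-121) = -505
R[11] = -(-505) + 2·263 = 1031
R[12] = -1031 + 2·(-505) = -2041

-2041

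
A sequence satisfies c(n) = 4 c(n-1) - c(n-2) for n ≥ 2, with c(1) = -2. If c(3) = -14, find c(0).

-4

Let c(0) = w.
c(2) = -8 - w
c(3) = -30 - 4w
So -30 - 4w = -14, giving w = -4.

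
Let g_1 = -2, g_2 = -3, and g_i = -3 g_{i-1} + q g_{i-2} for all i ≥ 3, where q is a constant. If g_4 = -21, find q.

2

g_3 = 9 - 2q
g_4 = -27 + 3q
So -27 + 3q = -21, giving q = 2.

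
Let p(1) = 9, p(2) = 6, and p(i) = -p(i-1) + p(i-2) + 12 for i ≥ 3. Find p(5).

p(3) = -6 + 9 + 12 = 15
p(4) = -15 + 6 + 12 = 3
p(5) = -3 + 15 + 12 = 24

24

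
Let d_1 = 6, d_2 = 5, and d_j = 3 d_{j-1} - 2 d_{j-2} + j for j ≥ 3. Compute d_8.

338

d_3 = 3·5 - 2·6 + 3 = 6
d_4 = 3·6 - 2·5 + 4 = 12
d_5 = 3·12 - 2·6 + 5 = 29
d_6 = 3·29 - 2·12 + 6 = 69
d_7 = 3·69 - 2·29 + 7 = 156
d_8 = 3·156 - 2·69 + 8 = 338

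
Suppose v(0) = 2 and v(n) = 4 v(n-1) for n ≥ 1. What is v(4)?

512

v(1) = 4·2 = 8
v(2) = 4·8 = 32
v(3) = 4·32 = 128
v(4) = 4·128 = 512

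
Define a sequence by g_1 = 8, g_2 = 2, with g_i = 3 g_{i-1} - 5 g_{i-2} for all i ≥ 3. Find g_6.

62

g_3 = 3·2 - 5·8 = -34
g_4 = 3·(-34) - 5·2 = -112
g_5 = 3·(-112) - 5·(-34) = -166
g_6 = 3·(-166) - 5·(-112) = 62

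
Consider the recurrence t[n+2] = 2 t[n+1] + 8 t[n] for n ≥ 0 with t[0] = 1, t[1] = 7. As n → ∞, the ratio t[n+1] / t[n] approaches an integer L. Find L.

4

The characteristic equation is r^2 - 2r - 8 = 0, which factors as (r - 4)(r + 2) = 0.
So the roots are 4 and -2. Since |4| > |-2| and the coefficient of 4^n is non-zero, the ratio tends to 4.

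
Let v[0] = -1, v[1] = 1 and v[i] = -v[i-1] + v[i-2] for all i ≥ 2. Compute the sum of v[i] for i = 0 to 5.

v[2] = -1 + (-1) = -2
v[3] = -(-2) + 1 = 3
v[4] = -3 + (-2) = -5
v[5] = -(-5) + 3 = 8
Sum = (-1) + 1 + (-2) + 3 + (-5) + 8 = 4

4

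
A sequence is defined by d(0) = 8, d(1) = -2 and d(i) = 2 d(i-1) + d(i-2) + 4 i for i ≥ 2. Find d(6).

d(2) = 2·(-2) + 8 + 8 = 12
d(3) = 2·12 + (-2) + 12 = 34
d(4) = 2·34 + 12 + 16 = 96
d(5) = 2·96 + 34 + 20 = 246
d(6) = 2·246 + 96 + 24 = 612

612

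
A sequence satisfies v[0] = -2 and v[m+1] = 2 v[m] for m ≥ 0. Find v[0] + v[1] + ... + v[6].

-254

v[1] = 2·(-2) = -4
v[2] = 2·(-4) = -8
v[3] = 2·(-8) = -16
v[4] = 2·(-16) = -32
v[5] = 2·(-32) = -64
v[6] = 2·(-64) = -128
Sum = (-2) + (-4) + (-8) + (-16) + (-32) + (-64) + (-128) = -254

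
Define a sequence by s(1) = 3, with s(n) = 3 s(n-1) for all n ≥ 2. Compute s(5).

243

s(2) = 3*3 = 9
s(3) = 3*9 = 27
s(4) = 3*27 = 81
s(5) = 3*81 = 243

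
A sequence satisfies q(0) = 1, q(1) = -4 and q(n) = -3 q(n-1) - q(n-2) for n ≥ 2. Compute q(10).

24476

q(2) = -3(-4) - 1 = 11
q(3) = -3(11) - (-4) = -29
q(4) = -3(-29) - 11 = 76
q(5) = -3(76) - (-29) = -199
q(6) = -3(-199) - 76 = 521
q(7) = -3(521) - (-199) = -1364
q(8) = -3(-1364) - 521 = 3571
q(9) = -3(3571) - (-1364) = -9349
q(10) = -3(-9349) - 3571 = 24476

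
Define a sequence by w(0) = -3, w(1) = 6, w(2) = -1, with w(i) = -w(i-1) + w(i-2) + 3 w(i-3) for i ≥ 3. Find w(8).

w(3) = -(-1) + 6 + 3*(-3) = -2
w(4) = -(-2) + (-1) + 3*6 = 19
w(5) = -19 + (-2) + 3*(-1) = -24
w(6) = -(-24) + 19 + 3*(-2) = 37
w(7) = -37 + (-24) + 3*19 = -4
w(8) = -(-4) + 37 + 3*(-24) = -31

-31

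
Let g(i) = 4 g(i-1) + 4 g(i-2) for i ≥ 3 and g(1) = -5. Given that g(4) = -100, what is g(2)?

-1

Let g(2) = z.
g(3) = -20 + 4z
g(4) = -80 + 20z
So -80 + 20z = -100, giving z = -1.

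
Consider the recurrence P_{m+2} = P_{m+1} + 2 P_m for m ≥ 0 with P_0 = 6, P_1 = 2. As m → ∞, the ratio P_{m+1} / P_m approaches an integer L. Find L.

The characteristic equation is r^2 - r - 2 = 0, which factors as (r - 2)(r + 1) = 0.
So the roots are 2 and -1. Since |2| > |-1| and the coefficient of 2^m is non-zero, the ratio tends to 2.

2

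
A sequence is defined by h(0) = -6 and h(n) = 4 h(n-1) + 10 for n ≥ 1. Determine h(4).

h(1) = 4(-6) + 10 = -14
h(2) = 4(-14) + 10 = -46
h(3) = 4(-46) + 10 = -174
h(4) = 4(-174) + 10 = -686

-686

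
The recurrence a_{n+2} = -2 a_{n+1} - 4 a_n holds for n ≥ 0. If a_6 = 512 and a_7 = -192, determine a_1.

-3

Rearranging, a_{n-2} = (a_n + 2 a_{n-1}) / -4.
a_5 = (-192 + 2*512) / -4 = 832/-4 = -208
a_4 = (512 + 2*(-208)) / -4 = 96/-4 = -24
a_3 = (-208 + 2*(-24)) / -4 = -256/-4 = 64
a_2 = (-24 + 2*64) / -4 = 104/-4 = -26
a_1 = (64 + 2*(-26)) / -4 = 12/-4 = -3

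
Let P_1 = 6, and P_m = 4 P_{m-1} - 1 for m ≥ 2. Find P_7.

P_2 = 4*6 - 1 = 23
P_3 = 4*23 - 1 = 91
P_4 = 4*91 - 1 = 363
P_5 = 4*363 - 1 = 1451
P_6 = 4*1451 - 1 = 5803
P_7 = 4*5803 - 1 = 23211

23211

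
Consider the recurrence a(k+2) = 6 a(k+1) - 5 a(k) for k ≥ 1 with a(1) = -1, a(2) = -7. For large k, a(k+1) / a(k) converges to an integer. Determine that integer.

The characteristic equation is r^2 - 6r + 5 = 0, which factors as (r - 5)(r - 1) = 0.
So the roots are 5 and 1. Since |5| > |1| and the coefficient of 5^k is non-zero, the ratio tends to 5.

5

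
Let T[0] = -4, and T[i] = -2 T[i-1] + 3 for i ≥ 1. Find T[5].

161

T[1] = -2(-4) + 3 = 11
T[2] = -2(11) + 3 = -19
T[3] = -2(-19) + 3 = 41
T[4] = -2(41) + 3 = -79
T[5] = -2(-79) + 3 = 161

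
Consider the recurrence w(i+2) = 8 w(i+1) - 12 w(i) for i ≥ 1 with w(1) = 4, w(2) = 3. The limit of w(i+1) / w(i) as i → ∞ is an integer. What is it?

6

The characteristic equation is r^2 - 8r + 12 = 0, which factors as (r - 6)(r - 2) = 0.
So the roots are 6 and 2. Since |6| > |2| and the coefficient of 6^i is non-zero, the ratio tends to 6.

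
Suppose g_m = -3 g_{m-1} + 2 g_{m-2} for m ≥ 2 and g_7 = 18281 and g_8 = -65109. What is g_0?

-6

Rearranging, g_{m-2} = (g_m + 3 g_{m-1}) / 2.
g_6 = (-65109 + 3·18281) / 2 = -10266/2 = -5133
g_5 = (18281 + 3·(-5133)) / 2 = 2882/2 = 1441
g_4 = (-5133 + 3·1441) / 2 = -810/2 = -405
g_3 = (1441 + 3·(-405)) / 2 = 226/2 = 113
g_2 = (-405 + 3·113) / 2 = -66/2 = -33
g_1 = (113 + 3·(-33)) / 2 = 14/2 = 7
g_0 = (-33 + 3·7) / 2 = -12/2 = -6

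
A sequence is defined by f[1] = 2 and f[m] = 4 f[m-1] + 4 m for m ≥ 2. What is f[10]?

1339832

f[2] = 4(2) + 8 = 16
f[3] = 4(16) + 12 = 76
f[4] = 4(76) + 16 = 320
f[5] = 4(320) + 20 = 1300
f[6] = 4(1300) + 24 = 5224
f[7] = 4(5224) + 28 = 20924
f[8] = 4(20924) + 32 = 83728
f[9] = 4(83728) + 36 = 334948
f[10] = 4(334948) + 40 = 1339832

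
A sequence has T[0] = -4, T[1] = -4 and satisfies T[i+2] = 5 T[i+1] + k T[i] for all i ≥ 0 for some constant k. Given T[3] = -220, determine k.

5

T[2] = -20 - 4k
T[3] = -100 - 24k
So -100 - 24k = -220, giving k = 5.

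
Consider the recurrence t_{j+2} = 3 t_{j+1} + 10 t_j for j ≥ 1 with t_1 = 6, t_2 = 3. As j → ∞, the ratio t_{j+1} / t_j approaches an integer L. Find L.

The characteristic equation is r^2 - 3r - 10 = 0, which factors as (r - 5)(r + 2) = 0.
So the roots are 5 and -2. Since |5| > |-2| and the coefficient of 5^j is non-zero, the ratio tends to 5.

5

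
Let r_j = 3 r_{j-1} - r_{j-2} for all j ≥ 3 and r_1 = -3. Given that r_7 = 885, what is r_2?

5

Let r_2 = x.
r_3 = 3 + 3x
r_4 = 9 + 8x
r_5 = 24 + 21x
r_6 = 63 + 55x
r_7 = 165 + 144x
So 165 + 144x = 885, giving x = 5.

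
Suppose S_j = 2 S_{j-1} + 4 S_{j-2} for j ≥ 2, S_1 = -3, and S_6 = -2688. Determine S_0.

-6

Let S_0 = v.
S_2 = -6 + 4v
S_3 = -24 + 8v
S_4 = -72 + 32v
S_5 = -240 + 96v
S_6 = -768 + 320v
So -768 + 320v = -2688, giving v = -6.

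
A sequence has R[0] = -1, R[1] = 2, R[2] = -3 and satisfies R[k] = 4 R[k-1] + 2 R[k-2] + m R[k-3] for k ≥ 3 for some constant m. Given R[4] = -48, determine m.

R[3] = -8 - m
R[4] = -38 - 2m
So -38 - 2m = -48, giving m = 5.

5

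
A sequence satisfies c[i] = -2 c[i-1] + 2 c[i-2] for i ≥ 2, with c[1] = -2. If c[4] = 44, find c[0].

1

Let c[0] = y.
c[2] = 4 + 2y
c[3] = -12 - 4y
c[4] = 32 + 12y
So 32 + 12y = 44, giving y = 1.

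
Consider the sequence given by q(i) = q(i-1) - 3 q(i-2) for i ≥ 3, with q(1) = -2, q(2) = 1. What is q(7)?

q(3) = 1 - 3·(-2) = 7
q(4) = 7 - 3·1 = 4
q(5) = 4 - 3·7 = -17
q(6) = (-17) - 3·4 = -29
q(7) = (-29) - 3·(-17) = 22

22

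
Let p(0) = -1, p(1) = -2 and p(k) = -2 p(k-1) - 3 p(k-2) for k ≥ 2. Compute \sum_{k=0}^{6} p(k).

-28

p(2) = -2(-2) - 3(-1) = 7
p(3) = -2(7) - 3(-2) = -8
p(4) = -2(-8) - 3(7) = -5
p(5) = -2(-5) - 3(-8) = 34
p(6) = -2(34) - 3(-5) = -53
Sum = (-1) + (-2) + 7 + (-8) + (-5) + 34 + (-53) = -28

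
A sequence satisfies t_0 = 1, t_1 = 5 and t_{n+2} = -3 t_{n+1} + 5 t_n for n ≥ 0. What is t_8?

-67490

t_2 = -3·5 + 5·1 = -10
t_3 = -3·(-10) + 5·5 = 55
t_4 = -3·55 + 5·(-10) = -215
t_5 = -3·(-215) + 5·55 = 920
t_6 = -3·920 + 5·(-215) = -3835
t_7 = -3·(-3835) + 5·920 = 16105
t_8 = -3·16105 + 5·(-3835) = -67490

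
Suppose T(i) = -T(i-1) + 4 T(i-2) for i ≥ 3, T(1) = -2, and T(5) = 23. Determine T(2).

-7

Let T(2) = x.
T(3) = -8 - x
T(4) = 8 + 5x
T(5) = -40 - 9x
So -40 - 9x = 23, giving x = -7.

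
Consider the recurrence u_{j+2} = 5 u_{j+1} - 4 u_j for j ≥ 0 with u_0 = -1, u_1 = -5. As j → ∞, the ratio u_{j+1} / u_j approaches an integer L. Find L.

The characteristic equation is r^2 - 5r + 4 = 0, which factors as (r - 4)(r - 1) = 0.
So the roots are 4 and 1. Since |4| > |1| and the coefficient of 4^j is non-zero, the ratio tends to 4.

4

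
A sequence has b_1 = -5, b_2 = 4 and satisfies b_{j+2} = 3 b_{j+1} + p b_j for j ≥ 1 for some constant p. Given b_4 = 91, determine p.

b_3 = 12 - 5p
b_4 = 36 - 11p
So 36 - 11p = 91, giving p = -5.

-5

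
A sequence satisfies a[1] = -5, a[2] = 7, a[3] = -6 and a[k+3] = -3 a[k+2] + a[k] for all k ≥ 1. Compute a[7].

a[4] = -3*(-6) + (-5) = 13
a[5] = -3*13 + 7 = -32
a[6] = -3*(-32) + (-6) = 90
a[7] = -3*90 + 13 = -257

-257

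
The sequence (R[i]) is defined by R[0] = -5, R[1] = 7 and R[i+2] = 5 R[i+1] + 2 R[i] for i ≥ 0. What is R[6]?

21505

R[2] = 5*7 + 2*(-5) = 25
R[3] = 5*25 + 2*7 = 139
R[4] = 5*139 + 2*25 = 745
R[5] = 5*745 + 2*139 = 4003
R[6] = 5*4003 + 2*745 = 21505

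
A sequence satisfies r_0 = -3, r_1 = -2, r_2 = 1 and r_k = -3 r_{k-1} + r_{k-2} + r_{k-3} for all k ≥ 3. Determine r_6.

r_3 = -3(1) + (-2) + (-3) = -8
r_4 = -3(-8) + 1 + (-2) = 23
r_5 = -3(23) + (-8) + 1 = -76
r_6 = -3(-76) + 23 + (-8) = 243

243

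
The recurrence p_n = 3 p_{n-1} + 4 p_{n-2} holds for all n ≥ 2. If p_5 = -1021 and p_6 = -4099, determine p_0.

Rearranging, p_{n-2} = (p_n - 3 p_{n-1}) / 4.
p_4 = (-4099 - 3(-1021)) / 4 = -1036/4 = -259
p_3 = (-1021 - 3(-259)) / 4 = -244/4 = -61
p_2 = (-259 - 3(-61)) / 4 = -76/4 = -19
p_1 = (-61 - 3(-19)) / 4 = -4/4 = -1
p_0 = (-19 - 3(-1)) / 4 = -16/4 = -4

-4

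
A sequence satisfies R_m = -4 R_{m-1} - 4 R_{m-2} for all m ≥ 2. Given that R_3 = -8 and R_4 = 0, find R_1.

Rearranging, R_{m-2} = (R_m + 4 R_{m-1}) / -4.
R_2 = (0 + 4·(-8)) / -4 = -32/-4 = 8
R_1 = (-8 + 4·8) / -4 = 24/-4 = -6

-6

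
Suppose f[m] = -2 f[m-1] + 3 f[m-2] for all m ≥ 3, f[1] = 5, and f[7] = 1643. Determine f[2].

Let f[2] = v.
f[3] = 15 - 2v
f[4] = -30 + 7v
f[5] = 105 - 20v
f[6] = -300 + 61v
f[7] = 915 - 182v
So 915 - 182v = 1643, giving v = -4.

-4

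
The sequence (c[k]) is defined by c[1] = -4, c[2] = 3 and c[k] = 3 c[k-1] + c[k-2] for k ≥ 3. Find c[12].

253095

c[3] = 3·3 + (-4) = 5
c[4] = 3·5 + 3 = 18
c[5] = 3·18 + 5 = 59
c[6] = 3·59 + 18 = 195
c[7] = 3·195 + 59 = 644
c[8] = 3·644 + 195 = 2127
c[9] = 3·2127 + 644 = 7025
c[10] = 3·7025 + 2127 = 23202
c[11] = 3·23202 + 7025 = 76631
c[12] = 3·76631 + 23202 = 253095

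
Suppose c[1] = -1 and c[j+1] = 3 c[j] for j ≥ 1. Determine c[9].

-6561

c[2] = 3*(-1) = -3
c[3] = 3*(-3) = -9
c[4] = 3*(-9) = -27
c[5] = 3*(-27) = -81
c[6] = 3*(-81) = -243
c[7] = 3*(-243) = -729
c[8] = 3*(-729) = -2187
c[9] = 3*(-2187) = -6561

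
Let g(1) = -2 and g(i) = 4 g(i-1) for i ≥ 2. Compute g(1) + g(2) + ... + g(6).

-2730

g(2) = 4*(-2) = -8
g(3) = 4*(-8) = -32
g(4) = 4*(-32) = -128
g(5) = 4*(-128) = -512
g(6) = 4*(-512) = -2048
Sum = (-2) + (-8) + (-32) + (-128) + (-512) + (-2048) = -2730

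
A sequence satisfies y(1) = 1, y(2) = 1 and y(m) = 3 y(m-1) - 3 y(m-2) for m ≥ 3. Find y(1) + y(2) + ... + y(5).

y(3) = 3·1 - 3·1 = 0
y(4) = 3·0 - 3·1 = -3
y(5) = 3·(-3) - 3·0 = -9
Sum = 1 + 1 + 0 + (-3) + (-9) = -10

-10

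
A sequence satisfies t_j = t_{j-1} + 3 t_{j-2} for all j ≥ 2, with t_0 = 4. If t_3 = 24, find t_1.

Let t_1 = z.
t_2 = 12 + z
t_3 = 12 + 4z
So 12 + 4z = 24, giving z = 3.

3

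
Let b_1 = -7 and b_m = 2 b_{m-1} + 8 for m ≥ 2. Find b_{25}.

The fixed point is 8/(1 - 2) = -8, so b_m + 8 = 2(b_{m-1} + 8).
Hence b_m = 1·2^{m-1} - 8.
b_{25} = 1·2^{24} - 8 = 1·16777216 - 8 = 16777208.

16777208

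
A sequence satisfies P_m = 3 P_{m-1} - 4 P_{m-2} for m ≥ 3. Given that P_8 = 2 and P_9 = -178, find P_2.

Rearranging, P_{m-2} = (P_m - 3 P_{m-1}) / -4.
P_7 = (-178 - 3·2) / -4 = -184/-4 = 46
P_6 = (2 - 3·46) / -4 = -136/-4 = 34
P_5 = (46 - 3·34) / -4 = -56/-4 = 14
P_4 = (34 - 3·14) / -4 = -8/-4 = 2
P_3 = (14 - 3·2) / -4 = 8/-4 = -2
P_2 = (2 - 3·(-2)) / -4 = 8/-4 = -2

-2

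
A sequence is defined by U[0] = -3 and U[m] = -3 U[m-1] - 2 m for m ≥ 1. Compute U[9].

U[1] = -3*(-3) - 2 = 7
U[2] = -3*7 - 4 = -25
U[3] = -3*(-25) - 6 = 69
U[4] = -3*69 - 8 = -215
U[5] = -3*(-215) - 10 = 635
U[6] = -3*635 - 12 = -1917
U[7] = -3*(-1917) - 14 = 5737
U[8] = -3*5737 - 16 = -17227
U[9] = -3*(-17227) - 18 = 51663

51663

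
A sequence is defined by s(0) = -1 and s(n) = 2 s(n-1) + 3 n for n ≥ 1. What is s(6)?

296

s(1) = 2·(-1) + 3 = 1
s(2) = 2·1 + 6 = 8
s(3) = 2·8 + 9 = 25
s(4) = 2·25 + 12 = 62
s(5) = 2·62 + 15 = 139
s(6) = 2·139 + 18 = 296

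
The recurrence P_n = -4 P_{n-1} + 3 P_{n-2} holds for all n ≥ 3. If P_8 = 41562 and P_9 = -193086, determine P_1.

Rearranging, P_{n-2} = (P_n + 4 P_{n-1}) / 3.
P_7 = (-193086 + 4*41562) / 3 = -26838/3 = -8946
P_6 = (41562 + 4*(-8946)) / 3 = 5778/3 = 1926
P_5 = (-8946 + 4*1926) / 3 = -1242/3 = -414
P_4 = (1926 + 4*(-414)) / 3 = 270/3 = 90
P_3 = (-414 + 4*90) / 3 = -54/3 = -18
P_2 = (90 + 4*(-18)) / 3 = 18/3 = 6
P_1 = (-18 + 4*6) / 3 = 6/3 = 2

2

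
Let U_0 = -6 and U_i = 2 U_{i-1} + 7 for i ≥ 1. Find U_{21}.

2097145

The fixed point is 7/(1 - 2) = -7, so U_i + 7 = 2(U_{i-1} + 7).
Hence U_i = 1·2^i - 7.
U_{21} = 1·2^{21} - 7 = 1·2097152 - 7 = 2097145.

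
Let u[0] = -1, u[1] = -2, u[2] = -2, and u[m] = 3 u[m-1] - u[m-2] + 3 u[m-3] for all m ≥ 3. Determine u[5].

u[3] = 3(-2) - (-2) + 3(-1) = -7
u[4] = 3(-7) - (-2) + 3(-2) = -25
u[5] = 3(-25) - (-7) + 3(-2) = -74

-74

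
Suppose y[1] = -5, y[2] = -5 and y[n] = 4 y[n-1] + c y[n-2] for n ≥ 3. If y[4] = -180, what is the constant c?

4

y[3] = -20 - 5c
y[4] = -80 - 25c
So -80 - 25c = -180, giving c = 4.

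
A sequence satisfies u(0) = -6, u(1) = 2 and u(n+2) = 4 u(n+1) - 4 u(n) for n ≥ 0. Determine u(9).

29184

u(2) = 4*2 - 4*(-6) = 32
u(3) = 4*32 - 4*2 = 120
u(4) = 4*120 - 4*32 = 352
u(5) = 4*352 - 4*120 = 928
u(6) = 4*928 - 4*352 = 2304
u(7) = 4*2304 - 4*928 = 5504
u(8) = 4*5504 - 4*2304 = 12800
u(9) = 4*12800 - 4*5504 = 29184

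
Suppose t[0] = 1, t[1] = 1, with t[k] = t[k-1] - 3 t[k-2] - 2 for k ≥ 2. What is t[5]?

t[2] = 1 - 3·1 - 2 = -4
t[3] = (-4) - 3·1 - 2 = -9
t[4] = (-9) - 3·(-4) - 2 = 1
t[5] = 1 - 3·(-9) - 2 = 26

26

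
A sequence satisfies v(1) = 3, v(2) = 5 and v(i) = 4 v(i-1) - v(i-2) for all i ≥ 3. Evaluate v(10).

v(3) = 4(5) - 3 = 17
v(4) = 4(17) - 5 = 63
v(5) = 4(63) - 17 = 235
v(6) = 4(235) - 63 = 877
v(7) = 4(877) - 235 = 3273
v(8) = 4(3273) - 877 = 12215
v(9) = 4(12215) - 3273 = 45587
v(10) = 4(45587) - 12215 = 170133

170133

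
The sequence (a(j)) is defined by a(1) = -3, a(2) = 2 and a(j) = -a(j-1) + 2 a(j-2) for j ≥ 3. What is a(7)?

a(3) = -2 + 2*(-3) = -8
a(4) = -(-8) + 2*2 = 12
a(5) = -12 + 2*(-8) = -28
a(6) = -(-28) + 2*12 = 52
a(7) = -52 + 2*(-28) = -108

-108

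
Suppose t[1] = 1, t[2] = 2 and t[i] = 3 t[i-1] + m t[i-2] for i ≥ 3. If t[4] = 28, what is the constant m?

t[3] = 6 + m
t[4] = 18 + 5m
So 18 + 5m = 28, giving m = 2.

2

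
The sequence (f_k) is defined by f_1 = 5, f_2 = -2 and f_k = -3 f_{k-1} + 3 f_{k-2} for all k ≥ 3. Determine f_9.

f_3 = -3*(-2) + 3*5 = 21
f_4 = -3*21 + 3*(-2) = -69
f_5 = -3*(-69) + 3*21 = 270
f_6 = -3*270 + 3*(-69) = -1017
f_7 = -3*(-1017) + 3*270 = 3861
f_8 = -3*3861 + 3*(-1017) = -14634
f_9 = -3*(-14634) + 3*3861 = 55485

55485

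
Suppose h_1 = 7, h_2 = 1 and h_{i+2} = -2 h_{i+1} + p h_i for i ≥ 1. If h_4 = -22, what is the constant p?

h_3 = -2 + 7p
h_4 = 4 - 13p
So 4 - 13p = -22, giving p = 2.

2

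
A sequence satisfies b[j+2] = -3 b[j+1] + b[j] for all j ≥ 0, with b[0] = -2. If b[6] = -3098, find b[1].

8

Let b[1] = y.
b[2] = -2 - 3y
b[3] = 6 + 10y
b[4] = -20 - 33y
b[5] = 66 + 109y
b[6] = -218 - 360y
So -218 - 360y = -3098, giving y = 8.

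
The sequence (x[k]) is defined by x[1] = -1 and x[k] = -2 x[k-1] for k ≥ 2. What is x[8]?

x[2] = -2*(-1) = 2
x[3] = -2*2 = -4
x[4] = -2*(-4) = 8
x[5] = -2*8 = -16
x[6] = -2*(-16) = 32
x[7] = -2*32 = -64
x[8] = -2*(-64) = 128

128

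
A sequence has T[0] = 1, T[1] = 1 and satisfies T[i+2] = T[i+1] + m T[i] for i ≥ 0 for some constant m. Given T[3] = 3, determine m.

T[2] = 1 + m
T[3] = 1 + 2m
So 1 + 2m = 3, giving m = 1.

1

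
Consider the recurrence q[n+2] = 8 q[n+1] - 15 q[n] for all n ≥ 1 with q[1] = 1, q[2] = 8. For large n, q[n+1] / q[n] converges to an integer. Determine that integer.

5

The characteristic equation is r^2 - 8r + 15 = 0, which factors as (r - 5)(r - 3) = 0.
So the roots are 5 and 3. Since |5| > |3| and the coefficient of 5^n is non-zero, the ratio tends to 5.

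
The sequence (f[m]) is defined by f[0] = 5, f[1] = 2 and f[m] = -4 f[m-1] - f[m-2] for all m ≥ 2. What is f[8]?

f[2] = -4*2 - 5 = -13
f[3] = -4*(-13) - 2 = 50
f[4] = -4*50 - (-13) = -187
f[5] = -4*(-187) - 50 = 698
f[6] = -4*698 - (-187) = -2605
f[7] = -4*(-2605) - 698 = 9722
f[8] = -4*9722 - (-2605) = -36283

-36283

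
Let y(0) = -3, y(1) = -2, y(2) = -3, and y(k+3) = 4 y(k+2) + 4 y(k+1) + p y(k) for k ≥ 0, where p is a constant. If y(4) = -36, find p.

-4

y(3) = -20 - 3p
y(4) = -92 - 14p
So -92 - 14p = -36, giving p = -4.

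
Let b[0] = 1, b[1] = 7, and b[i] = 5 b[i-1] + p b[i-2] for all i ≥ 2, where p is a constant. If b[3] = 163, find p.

-1

b[2] = 35 + p
b[3] = 175 + 12p
So 175 + 12p = 163, giving p = -1.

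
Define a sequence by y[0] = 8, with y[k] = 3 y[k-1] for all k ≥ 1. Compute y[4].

y[1] = 3*8 = 24
y[2] = 3*24 = 72
y[3] = 3*72 = 216
y[4] = 3*216 = 648

648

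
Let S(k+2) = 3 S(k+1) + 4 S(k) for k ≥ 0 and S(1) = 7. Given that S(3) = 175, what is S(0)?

7

Let S(0) = y.
S(2) = 21 + 4y
S(3) = 91 + 12y
So 91 + 12y = 175, giving y = 7.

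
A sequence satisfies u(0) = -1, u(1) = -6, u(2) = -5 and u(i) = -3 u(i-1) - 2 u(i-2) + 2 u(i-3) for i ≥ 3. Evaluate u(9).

u(3) = -3(-5) - 2(-6) + 2(-1) = 25
u(4) = -3(25) - 2(-5) + 2(-6) = -77
u(5) = -3(-77) - 2(25) + 2(-5) = 171
u(6) = -3(171) - 2(-77) + 2(25) = -309
u(7) = -3(-309) - 2(171) + 2(-77) = 431
u(8) = -3(431) - 2(-309) + 2(171) = -333
u(9) = -3(-333) - 2(431) + 2(-309) = -481

-481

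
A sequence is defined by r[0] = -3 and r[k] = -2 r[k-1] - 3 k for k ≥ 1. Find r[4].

-42

r[1] = -2*(-3) - 3 = 3
r[2] = -2*3 - 6 = -12
r[3] = -2*(-12) - 9 = 15
r[4] = -2*15 - 12 = -42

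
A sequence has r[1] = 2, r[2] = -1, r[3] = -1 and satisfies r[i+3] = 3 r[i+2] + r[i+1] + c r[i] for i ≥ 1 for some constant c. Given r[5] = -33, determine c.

r[4] = -4 + 2c
r[5] = -13 + 5c
So -13 + 5c = -33, giving c = -4.

-4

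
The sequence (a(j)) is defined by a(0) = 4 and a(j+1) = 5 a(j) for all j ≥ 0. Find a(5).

12500

a(1) = 5(4) = 20
a(2) = 5(20) = 100
a(3) = 5(100) = 500
a(4) = 5(500) = 2500
a(5) = 5(2500) = 12500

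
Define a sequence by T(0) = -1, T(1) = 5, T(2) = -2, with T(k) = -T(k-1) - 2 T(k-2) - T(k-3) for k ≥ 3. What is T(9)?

T(3) = -(-2) - 2(5) - (-1) = -7
T(4) = -(-7) - 2(-2) - 5 = 6
T(5) = -6 - 2(-7) - (-2) = 10
T(6) = -10 - 2(6) - (-7) = -15
T(7) = -(-15) - 2(10) - 6 = -11
T(8) = -(-11) - 2(-15) - 10 = 31
T(9) = -31 - 2(-11) - (-15) = 6

6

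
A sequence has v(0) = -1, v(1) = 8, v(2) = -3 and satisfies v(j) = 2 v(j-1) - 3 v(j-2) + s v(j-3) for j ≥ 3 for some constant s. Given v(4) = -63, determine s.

v(3) = -30 - s
v(4) = -51 + 6s
So -51 + 6s = -63, giving s = -2.

-2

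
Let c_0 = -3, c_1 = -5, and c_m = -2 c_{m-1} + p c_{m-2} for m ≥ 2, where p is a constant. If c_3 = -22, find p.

-2

c_2 = 10 - 3p
c_3 = -20 + p
So -20 + p = -22, giving p = -2.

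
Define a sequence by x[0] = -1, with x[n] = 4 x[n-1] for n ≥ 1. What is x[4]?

x[1] = 4(-1) = -4
x[2] = 4(-4) = -16
x[3] = 4(-16) = -64
x[4] = 4(-64) = -256

-256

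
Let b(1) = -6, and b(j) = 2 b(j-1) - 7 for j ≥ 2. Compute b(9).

-3321

b(2) = 2*(-6) - 7 = -19
b(3) = 2*(-19) - 7 = -45
b(4) = 2*(-45) - 7 = -97
b(5) = 2*(-97) - 7 = -201
b(6) = 2*(-201) - 7 = -409
b(7) = 2*(-409) - 7 = -825
b(8) = 2*(-825) - 7 = -1657
b(9) = 2*(-1657) - 7 = -3321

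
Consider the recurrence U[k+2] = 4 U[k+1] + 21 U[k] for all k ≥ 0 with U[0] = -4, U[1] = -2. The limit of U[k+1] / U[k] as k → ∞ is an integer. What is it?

The characteristic equation is r^2 - 4r - 21 = 0, which factors as (r - 7)(r + 3) = 0.
So the roots are 7 and -3. Since |7| > |-3| and the coefficient of 7^k is non-zero, the ratio tends to 7.

7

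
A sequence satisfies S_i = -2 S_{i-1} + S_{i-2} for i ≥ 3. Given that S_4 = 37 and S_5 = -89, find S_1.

Rearranging, S_{i-2} = S_i + 2 S_{i-1}.
S_3 = -89 + 2(37) = -15
S_2 = 37 + 2(-15) = 7
S_1 = -15 + 2(7) = -1

-1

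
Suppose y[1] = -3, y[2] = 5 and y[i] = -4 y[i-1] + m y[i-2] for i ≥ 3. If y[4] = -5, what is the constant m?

-5

y[3] = -20 - 3m
y[4] = 80 + 17m
So 80 + 17m = -5, giving m = -5.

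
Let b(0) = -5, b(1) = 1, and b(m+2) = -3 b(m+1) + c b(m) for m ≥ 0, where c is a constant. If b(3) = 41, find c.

2

b(2) = -3 - 5c
b(3) = 9 + 16c
So 9 + 16c = 41, giving c = 2.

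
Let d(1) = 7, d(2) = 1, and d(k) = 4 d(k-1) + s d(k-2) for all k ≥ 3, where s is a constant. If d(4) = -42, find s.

d(3) = 4 + 7s
d(4) = 16 + 29s
So 16 + 29s = -42, giving s = -2.

-2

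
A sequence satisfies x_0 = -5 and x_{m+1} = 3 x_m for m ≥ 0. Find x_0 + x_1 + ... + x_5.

x_1 = 3(-5) = -15
x_2 = 3(-15) = -45
x_3 = 3(-45) = -135
x_4 = 3(-135) = -405
x_5 = 3(-405) = -1215
Sum = (-5) + (-15) + (-45) + (-135) + (-405) + (-1215) = -1820

-1820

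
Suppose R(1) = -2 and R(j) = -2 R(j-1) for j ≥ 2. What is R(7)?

R(2) = -2*(-2) = 4
R(3) = -2*4 = -8
R(4) = -2*(-8) = 16
R(5) = -2*16 = -32
R(6) = -2*(-32) = 64
R(7) = -2*64 = -128

-128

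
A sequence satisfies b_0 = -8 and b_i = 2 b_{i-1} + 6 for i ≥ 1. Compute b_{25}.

-67108870

The fixed point is 6/(1 - 2) = -6, so b_i + 6 = 2(b_{i-1} + 6).
Hence b_i = -2·2^i - 6.
b_{25} = -2·2^{25} - 6 = -2·33554432 - 6 = -67108870.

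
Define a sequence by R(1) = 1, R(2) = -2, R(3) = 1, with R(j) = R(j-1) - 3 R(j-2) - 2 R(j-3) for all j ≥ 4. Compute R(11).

R(4) = 1 - 3*(-2) - 2*1 = 5
R(5) = 5 - 3*1 - 2*(-2) = 6
R(6) = 6 - 3*5 - 2*1 = -11
R(7) = (-11) - 3*6 - 2*5 = -39
R(8) = (-39) - 3*(-11) - 2*6 = -18
R(9) = (-18) - 3*(-39) - 2*(-11) = 121
R(10) = 121 - 3*(-18) - 2*(-39) = 253
R(11) = 253 - 3*121 - 2*(-18) = -74

-74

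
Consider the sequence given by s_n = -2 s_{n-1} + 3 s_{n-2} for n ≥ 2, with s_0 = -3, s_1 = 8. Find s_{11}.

s_2 = -2·8 + 3·(-3) = -25
s_3 = -2·(-25) + 3·8 = 74
s_4 = -2·74 + 3·(-25) = -223
s_5 = -2·(-223) + 3·74 = 668
s_6 = -2·668 + 3·(-223) = -2005
s_7 = -2·(-2005) + 3·668 = 6014
s_8 = -2·6014 + 3·(-2005) = -18043
s_9 = -2·(-18043) + 3·6014 = 54128
s_{10} = -2·54128 + 3·(-18043) = -162385
s_{11} = -2·(-162385) + 3·54128 = 487154

487154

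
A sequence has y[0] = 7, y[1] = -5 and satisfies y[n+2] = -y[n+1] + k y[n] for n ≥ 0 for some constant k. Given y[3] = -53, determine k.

4

y[2] = 5 + 7k
y[3] = -5 - 12k
So -5 - 12k = -53, giving k = 4.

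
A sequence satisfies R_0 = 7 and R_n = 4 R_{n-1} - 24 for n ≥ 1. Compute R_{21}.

The fixed point is -24/(1 - 4) = 8, so R_n - 8 = 4(R_{n-1} - 8).
Hence R_n = -1·4^n + 8.
R_{21} = -1·4^{21} + 8 = -1·4398046511104 + 8 = -4398046511096.

-4398046511096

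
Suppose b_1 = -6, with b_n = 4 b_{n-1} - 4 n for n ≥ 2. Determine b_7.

b_2 = 4*(-6) - 8 = -32
b_3 = 4*(-32) - 12 = -140
b_4 = 4*(-140) - 16 = -576
b_5 = 4*(-576) - 20 = -2324
b_6 = 4*(-2324) - 24 = -9320
b_7 = 4*(-9320) - 28 = -37308

-37308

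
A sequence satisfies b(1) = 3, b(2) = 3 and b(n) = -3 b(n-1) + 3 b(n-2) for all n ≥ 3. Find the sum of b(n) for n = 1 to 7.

-309

b(3) = -3*3 + 3*3 = 0
b(4) = -3*0 + 3*3 = 9
b(5) = -3*9 + 3*0 = -27
b(6) = -3*(-27) + 3*9 = 108
b(7) = -3*108 + 3*(-27) = -405
Sum = 3 + 3 + 0 + 9 + (-27) + 108 + (-405) = -309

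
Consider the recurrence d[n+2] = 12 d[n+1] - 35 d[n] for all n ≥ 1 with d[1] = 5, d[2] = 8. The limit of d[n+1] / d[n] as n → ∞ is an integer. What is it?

The characteristic equation is r^2 - 12r + 35 = 0, which factors as (r - 7)(r - 5) = 0.
So the roots are 7 and 5. Since |7| > |5| and the coefficient of 7^n is non-zero, the ratio tends to 7.

7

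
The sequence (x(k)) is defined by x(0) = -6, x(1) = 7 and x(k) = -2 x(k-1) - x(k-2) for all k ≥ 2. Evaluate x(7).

13

x(2) = -2(7) - (-6) = -8
x(3) = -2(-8) - 7 = 9
x(4) = -2(9) - (-8) = -10
x(5) = -2(-10) - 9 = 11
x(6) = -2(11) - (-10) = -12
x(7) = -2(-12) - 11 = 13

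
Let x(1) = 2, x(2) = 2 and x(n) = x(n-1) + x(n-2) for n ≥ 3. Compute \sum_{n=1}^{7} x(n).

x(3) = 2 + 2 = 4
x(4) = 4 + 2 = 6
x(5) = 6 + 4 = 10
x(6) = 10 + 6 = 16
x(7) = 16 + 10 = 26
Sum = 2 + 2 + 4 + 6 + 10 + 16 + 26 = 66

66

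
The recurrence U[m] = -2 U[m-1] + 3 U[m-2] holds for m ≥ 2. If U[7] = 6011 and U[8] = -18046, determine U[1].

Rearranging, U[m-2] = (U[m] + 2 U[m-1]) / 3.
U[6] = (-18046 + 2*6011) / 3 = -6024/3 = -2008
U[5] = (6011 + 2*(-2008)) / 3 = 1995/3 = 665
U[4] = (-2008 + 2*665) / 3 = -678/3 = -226
U[3] = (665 + 2*(-226)) / 3 = 213/3 = 71
U[2] = (-226 + 2*71) / 3 = -84/3 = -28
U[1] = (71 + 2*(-28)) / 3 = 15/3 = 5

5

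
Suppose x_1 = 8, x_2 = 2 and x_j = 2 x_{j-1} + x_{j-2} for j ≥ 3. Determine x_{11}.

x_3 = 2·2 + 8 = 12
x_4 = 2·12 + 2 = 26
x_5 = 2·26 + 12 = 64
x_6 = 2·64 + 26 = 154
x_7 = 2·154 + 64 = 372
x_8 = 2·372 + 154 = 898
x_9 = 2·898 + 372 = 2168
x_{10} = 2·2168 + 898 = 5234
x_{11} = 2·5234 + 2168 = 12636

12636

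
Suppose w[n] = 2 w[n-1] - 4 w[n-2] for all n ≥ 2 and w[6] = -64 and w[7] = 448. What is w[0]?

-1

Rearranging, w[n-2] = (w[n] - 2 w[n-1]) / -4.
w[5] = (448 - 2*(-64)) / -4 = 576/-4 = -144
w[4] = (-64 - 2*(-144)) / -4 = 224/-4 = -56
w[3] = (-144 - 2*(-56)) / -4 = -32/-4 = 8
w[2] = (-56 - 2*8) / -4 = -72/-4 = 18
w[1] = (8 - 2*18) / -4 = -28/-4 = 7
w[0] = (18 - 2*7) / -4 = 4/-4 = -1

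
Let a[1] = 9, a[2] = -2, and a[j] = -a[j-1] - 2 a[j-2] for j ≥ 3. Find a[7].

a[3] = -(-2) - 2(9) = -16
a[4] = -(-16) - 2(-2) = 20
a[5] = -20 - 2(-16) = 12
a[6] = -12 - 2(20) = -52
a[7] = -(-52) - 2(12) = 28

28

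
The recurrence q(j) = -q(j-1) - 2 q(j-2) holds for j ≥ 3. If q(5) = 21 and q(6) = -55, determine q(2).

1

Rearranging, q(j-2) = (q(j) + q(j-1)) / -2.
q(4) = (-55 + 21) / -2 = -34/-2 = 17
q(3) = (21 + 17) / -2 = 38/-2 = -19
q(2) = (17 + (-19)) / -2 = -2/-2 = 1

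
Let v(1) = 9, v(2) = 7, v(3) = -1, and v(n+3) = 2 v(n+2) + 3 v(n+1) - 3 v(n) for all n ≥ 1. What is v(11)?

v(4) = 2*(-1) + 3*7 - 3*9 = -8
v(5) = 2*(-8) + 3*(-1) - 3*7 = -40
v(6) = 2*(-40) + 3*(-8) - 3*(-1) = -101
v(7) = 2*(-101) + 3*(-40) - 3*(-8) = -298
v(8) = 2*(-298) + 3*(-101) - 3*(-40) = -779
v(9) = 2*(-779) + 3*(-298) - 3*(-101) = -2149
v(10) = 2*(-2149) + 3*(-779) - 3*(-298) = -5741
v(11) = 2*(-5741) + 3*(-2149) - 3*(-779) = -15592

-15592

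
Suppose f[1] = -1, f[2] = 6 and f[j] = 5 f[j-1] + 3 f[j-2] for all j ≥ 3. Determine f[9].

f[3] = 5(6) + 3(-1) = 27
f[4] = 5(27) + 3(6) = 153
f[5] = 5(153) + 3(27) = 846
f[6] = 5(846) + 3(153) = 4689
f[7] = 5(4689) + 3(846) = 25983
f[8] = 5(25983) + 3(4689) = 143982
f[9] = 5(143982) + 3(25983) = 797859

797859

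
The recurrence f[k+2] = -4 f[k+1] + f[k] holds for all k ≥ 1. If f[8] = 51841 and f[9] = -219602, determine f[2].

9

Rearranging, f[k-2] = f[k] + 4 f[k-1].
f[7] = -219602 + 4(51841) = -12238
f[6] = 51841 + 4(-12238) = 2889
f[5] = -12238 + 4(2889) = -682
f[4] = 2889 + 4(-682) = 161
f[3] = -682 + 4(161) = -38
f[2] = 161 + 4(-38) = 9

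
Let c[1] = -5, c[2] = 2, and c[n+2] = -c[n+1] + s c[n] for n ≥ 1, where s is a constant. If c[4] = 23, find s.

c[3] = -2 - 5s
c[4] = 2 + 7s
So 2 + 7s = 23, giving s = 3.

3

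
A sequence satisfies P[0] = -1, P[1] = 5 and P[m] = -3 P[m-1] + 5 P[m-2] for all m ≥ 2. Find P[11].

8090410

P[2] = -3*5 + 5*(-1) = -20
P[3] = -3*(-20) + 5*5 = 85
P[4] = -3*85 + 5*(-20) = -355
P[5] = -3*(-355) + 5*85 = 1490
P[6] = -3*1490 + 5*(-355) = -6245
P[7] = -3*(-6245) + 5*1490 = 26185
P[8] = -3*26185 + 5*(-6245) = -109780
P[9] = -3*(-109780) + 5*26185 = 460265
P[10] = -3*460265 + 5*(-109780) = -1929695
P[11] = -3*(-1929695) + 5*460265 = 8090410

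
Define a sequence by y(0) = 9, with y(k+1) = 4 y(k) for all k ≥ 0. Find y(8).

y(1) = 4(9) = 36
y(2) = 4(36) = 144
y(3) = 4(144) = 576
y(4) = 4(576) = 2304
y(5) = 4(2304) = 9216
y(6) = 4(9216) = 36864
y(7) = 4(36864) = 147456
y(8) = 4(147456) = 589824

589824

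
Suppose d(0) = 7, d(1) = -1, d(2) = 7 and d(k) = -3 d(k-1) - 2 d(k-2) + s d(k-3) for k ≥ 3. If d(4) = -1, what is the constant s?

d(3) = -19 + 7s
d(4) = 43 - 22s
So 43 - 22s = -1, giving s = 2.

2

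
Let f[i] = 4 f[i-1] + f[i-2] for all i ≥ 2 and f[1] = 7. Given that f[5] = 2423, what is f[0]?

Let f[0] = v.
f[2] = 28 + v
f[3] = 119 + 4v
f[4] = 504 + 17v
f[5] = 2135 + 72v
So 2135 + 72v = 2423, giving v = 4.

4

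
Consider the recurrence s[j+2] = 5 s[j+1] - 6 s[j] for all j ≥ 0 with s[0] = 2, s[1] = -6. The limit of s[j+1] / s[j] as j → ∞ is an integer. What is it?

3

The characteristic equation is r^2 - 5r + 6 = 0, which factors as (r - 3)(r - 2) = 0.
So the roots are 3 and 2. Since |3| > |2| and the coefficient of 3^j is non-zero, the ratio tends to 3.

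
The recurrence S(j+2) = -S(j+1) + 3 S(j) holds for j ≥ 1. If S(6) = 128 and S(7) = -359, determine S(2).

-1

Rearranging, S(j-2) = (S(j) + S(j-1)) / 3.
S(5) = (-359 + 128) / 3 = -231/3 = -77
S(4) = (128 + (-77)) / 3 = 51/3 = 17
S(3) = (-77 + 17) / 3 = -60/3 = -20
S(2) = (17 + (-20)) / 3 = -3/3 = -1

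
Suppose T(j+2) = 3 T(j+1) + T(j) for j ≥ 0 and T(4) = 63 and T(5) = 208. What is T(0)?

Rearranging, T(j-2) = T(j) - 3 T(j-1).
T(3) = 208 - 3·63 = 19
T(2) = 63 - 3·19 = 6
T(1) = 19 - 3·6 = 1
T(0) = 6 - 3·1 = 3

3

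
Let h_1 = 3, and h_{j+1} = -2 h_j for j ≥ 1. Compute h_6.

h_2 = -2*3 = -6
h_3 = -2*(-6) = 12
h_4 = -2*12 = -24
h_5 = -2*(-24) = 48
h_6 = -2*48 = -96

-96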